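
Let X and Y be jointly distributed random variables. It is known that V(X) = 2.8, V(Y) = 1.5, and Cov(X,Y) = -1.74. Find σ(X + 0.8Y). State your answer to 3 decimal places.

0.988

V(X + 0.8Y) = (1)²·V(X) + (0.8)²·V(Y) + 2·(1)·(0.8)·Cov(X,Y)
= 1·2.8 + 0.64·1.5 + 1.6·-1.74 = 0.976
σ(X + 0.8Y) = √0.976 ≈ 0.988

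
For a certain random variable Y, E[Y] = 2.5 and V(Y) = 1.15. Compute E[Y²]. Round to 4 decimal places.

E[Y²] = V(Y) + (E[Y])² = 1.15 + (2.5)² = 7.4

7.4000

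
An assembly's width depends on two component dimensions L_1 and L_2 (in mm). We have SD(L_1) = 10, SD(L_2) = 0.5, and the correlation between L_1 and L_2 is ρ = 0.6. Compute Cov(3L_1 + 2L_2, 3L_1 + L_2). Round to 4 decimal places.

Var(L_1) = (10)² = 100;  Var(L_2) = (0.5)² = 0.25
Cov(L_1,L_2) = ρ·SD(L_1)·SD(L_2) = 0.6·10·0.5 = 3
Cov(3L_1 + 2L_2, 3L_1 + L_2) = (3)(3)Var(L_1) + (2)(1)Var(L_2) + [(3)(1) + (2)(3)]Cov(L_1,L_2)
= 9·100 + 2·0.25 + 9·3 = 927.5

927.5000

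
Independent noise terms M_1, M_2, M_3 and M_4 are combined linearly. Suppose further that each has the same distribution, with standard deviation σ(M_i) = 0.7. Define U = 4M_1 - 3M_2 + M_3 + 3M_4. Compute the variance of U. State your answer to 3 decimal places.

17.150

var(M_i) = (0.7)² = 0.49
By independence, var(U) = (4)²var(M_1) + (-3)²var(M_2) + (1)²var(M_3) + (3)²var(M_4)
= (4)²·0.49 + (-3)²·0.49 + (1)²·0.49 + (3)²·0.49 = 17.15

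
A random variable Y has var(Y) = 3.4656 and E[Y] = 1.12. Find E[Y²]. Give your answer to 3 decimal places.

4.720

E[Y²] = var(Y) + (E[Y])² = 3.4656 + (1.12)² = 4.72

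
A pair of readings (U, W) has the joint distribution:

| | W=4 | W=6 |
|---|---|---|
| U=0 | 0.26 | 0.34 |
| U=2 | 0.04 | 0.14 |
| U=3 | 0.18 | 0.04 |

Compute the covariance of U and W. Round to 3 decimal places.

E[U] = 1.02,  E[W] = 5.04
E[UW] = 4.88
Cov(U,W) = E[UW] − E[U]E[W] = 4.88 − (1.02)(5.04) = -0.2608

-0.261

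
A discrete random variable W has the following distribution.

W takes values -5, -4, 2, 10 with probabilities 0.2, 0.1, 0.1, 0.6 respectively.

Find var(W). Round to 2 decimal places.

E[W] = (-5)(0.2) + (-4)(0.1) + (2)(0.1) + (10)(0.6) = 4.8
E[W²] = (-5)²(0.2) + (-4)²(0.1) + (2)²(0.1) + (10)²(0.6) = 67
var(W) = E[W²] − (E[W])² = 67 − (4.8)² = 43.96

43.96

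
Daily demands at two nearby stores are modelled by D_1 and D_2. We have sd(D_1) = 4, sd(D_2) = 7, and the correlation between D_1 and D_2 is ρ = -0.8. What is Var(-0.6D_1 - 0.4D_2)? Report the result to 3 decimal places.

2.848

Var(D_1) = (4)² = 16;  Var(D_2) = (7)² = 49
Cov(D_1,D_2) = ρ·sd(D_1)·sd(D_2) = -0.8·4·7 = -22.4
Var(-0.6D_1 - 0.4D_2) = (-0.6)²·Var(D_1) + (-0.4)²·Var(D_2) + 2·(-0.6)·(-0.4)·Cov(D_1,D_2)
= 0.36·16 + 0.16·49 + 0.48·-22.4 = 2.848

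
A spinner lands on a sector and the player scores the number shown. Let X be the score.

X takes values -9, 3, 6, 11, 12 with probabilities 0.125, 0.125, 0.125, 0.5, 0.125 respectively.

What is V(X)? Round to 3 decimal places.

45.250

E[X] = (-9)(0.125) + (3)(0.125) + (6)(0.125) + (11)(0.5) + (12)(0.125) = 7
E[X²] = (-9)²(0.125) + (3)²(0.125) + (6)²(0.125) + (11)²(0.5) + (12)²(0.125) = 94.25
V(X) = E[X²] − (E[X])² = 94.25 − (7)² = 45.25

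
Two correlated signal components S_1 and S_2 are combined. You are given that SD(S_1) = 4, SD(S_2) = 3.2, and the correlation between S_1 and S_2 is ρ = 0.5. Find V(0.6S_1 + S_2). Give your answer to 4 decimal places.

23.6800

V(S_1) = (4)² = 16;  V(S_2) = (3.2)² = 10.24
cov(S_1,S_2) = ρ·SD(S_1)·SD(S_2) = 0.5·4·3.2 = 6.4
V(0.6S_1 + S_2) = (0.6)²·V(S_1) + (1)²·V(S_2) + 2·(0.6)·(1)·cov(S_1,S_2)
= 0.36·16 + 1·10.24 + 1.2·6.4 = 23.68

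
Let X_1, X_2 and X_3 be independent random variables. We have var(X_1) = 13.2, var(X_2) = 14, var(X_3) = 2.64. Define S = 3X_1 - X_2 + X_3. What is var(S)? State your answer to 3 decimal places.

135.440

By independence, var(S) = (3)²var(X_1) + (-1)²var(X_2) + (1)²var(X_3)
= (3)²·13.2 + (-1)²·14 + (1)²·2.64 = 135.44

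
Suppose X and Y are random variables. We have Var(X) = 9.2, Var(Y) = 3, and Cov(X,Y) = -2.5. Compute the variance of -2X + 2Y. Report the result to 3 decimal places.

68.800

Var(-2X + 2Y) = (-2)²·Var(X) + (2)²·Var(Y) + 2·(-2)·(2)·Cov(X,Y)
= 4·9.2 + 4·3 + -8·-2.5 = 68.8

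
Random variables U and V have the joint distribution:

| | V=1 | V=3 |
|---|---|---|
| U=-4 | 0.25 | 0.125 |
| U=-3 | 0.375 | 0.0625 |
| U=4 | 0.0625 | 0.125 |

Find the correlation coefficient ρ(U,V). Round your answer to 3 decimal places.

E[U] = -2.0625,  E[V] = 1.625
E[UV] = -2.4375
cov(U,V) = E[UV] − E[U]E[V] = -2.4375 − (-2.0625)(1.625) = 0.9140625
Var(U) = 8.68359375,  Var(V) = 0.859375
ρ = 0.9140625 / √(8.68359375·0.859375) ≈ 0.335

0.335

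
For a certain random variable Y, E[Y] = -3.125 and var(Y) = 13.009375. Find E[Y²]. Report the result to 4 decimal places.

22.7750

E[Y²] = var(Y) + (E[Y])² = 13.009375 + (-3.125)² = 22.775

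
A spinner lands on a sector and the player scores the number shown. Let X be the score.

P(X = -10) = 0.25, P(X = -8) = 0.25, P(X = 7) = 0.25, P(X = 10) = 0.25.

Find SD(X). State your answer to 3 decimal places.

8.842

E[X] = (-10)(0.25) + (-8)(0.25) + (7)(0.25) + (10)(0.25) = -0.25
E[X²] = (-10)²(0.25) + (-8)²(0.25) + (7)²(0.25) + (10)²(0.25) = 78.25
Var(X) = E[X²] − (E[X])² = 78.25 − (-0.25)² = 78.1875
SD(X) = √78.1875 ≈ 8.842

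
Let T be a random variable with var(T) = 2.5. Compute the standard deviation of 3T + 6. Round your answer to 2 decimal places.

4.74

var(3T + 6) = (3)²·2.5 = 22.5
SD(3T + 6) = √22.5 ≈ 4.74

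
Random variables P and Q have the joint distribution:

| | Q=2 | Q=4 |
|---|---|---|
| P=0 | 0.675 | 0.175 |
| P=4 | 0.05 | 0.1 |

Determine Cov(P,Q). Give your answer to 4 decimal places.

E[P] = 0.6,  E[Q] = 2.55
E[PQ] = 2
Cov(P,Q) = E[PQ] − E[P]E[Q] = 2 − (0.6)(2.55) = 0.47

0.4700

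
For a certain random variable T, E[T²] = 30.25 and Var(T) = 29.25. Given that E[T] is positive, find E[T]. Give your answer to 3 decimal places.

(E[T])² = E[T²] − Var(T) = 30.25 − 29.25 = 1
E[T] = √1 = 1

1.000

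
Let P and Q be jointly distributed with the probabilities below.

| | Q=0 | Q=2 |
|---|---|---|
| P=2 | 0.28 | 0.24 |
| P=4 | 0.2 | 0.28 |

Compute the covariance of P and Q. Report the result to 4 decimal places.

E[P] = 2.96,  E[Q] = 1.04
E[PQ] = 3.2
Cov(P,Q) = E[PQ] − E[P]E[Q] = 3.2 − (2.96)(1.04) = 0.1216

0.1216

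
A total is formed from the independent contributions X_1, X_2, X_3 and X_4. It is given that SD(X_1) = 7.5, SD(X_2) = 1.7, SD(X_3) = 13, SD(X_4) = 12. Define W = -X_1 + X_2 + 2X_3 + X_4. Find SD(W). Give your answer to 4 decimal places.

29.6503

Var(X_1) = 56.25, Var(X_2) = 2.89, Var(X_3) = 169, Var(X_4) = 144
By independence, Var(W) = (-1)²Var(X_1) + (1)²Var(X_2) + (2)²Var(X_3) + (1)²Var(X_4)
= (-1)²·56.25 + (1)²·2.89 + (2)²·169 + (1)²·144 = 879.14
SD(W) = √879.14 ≈ 29.6503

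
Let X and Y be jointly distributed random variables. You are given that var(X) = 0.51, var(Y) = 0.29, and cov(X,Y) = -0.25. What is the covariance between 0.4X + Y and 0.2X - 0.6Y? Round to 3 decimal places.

cov(0.4X + Y, 0.2X - 0.6Y) = (0.4)(0.2)var(X) + (1)(-0.6)var(Y) + [(0.4)(-0.6) + (1)(0.2)]cov(X,Y)
= 0.08·0.51 + -0.6·0.29 + -0.04·-0.25 = -0.1232

-0.123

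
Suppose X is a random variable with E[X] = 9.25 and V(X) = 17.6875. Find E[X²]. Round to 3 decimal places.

103.250

E[X²] = V(X) + (E[X])² = 17.6875 + (9.25)² = 103.25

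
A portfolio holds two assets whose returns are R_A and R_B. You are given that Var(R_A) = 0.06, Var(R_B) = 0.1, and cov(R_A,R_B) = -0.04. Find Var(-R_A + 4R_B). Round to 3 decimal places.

1.980

Var(-R_A + 4R_B) = (-1)²·Var(R_A) + (4)²·Var(R_B) + 2·(-1)·(4)·cov(R_A,R_B)
= 1·0.06 + 16·0.1 + -8·-0.04 = 1.98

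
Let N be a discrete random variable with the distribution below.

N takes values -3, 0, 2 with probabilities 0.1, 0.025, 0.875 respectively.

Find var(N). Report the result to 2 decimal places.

2.30

E[N] = (-3)(0.1) + (0)(0.025) + (2)(0.875) = 1.45
E[N²] = (-3)²(0.1) + (0)²(0.025) + (2)²(0.875) = 4.4
var(N) = E[N²] − (E[N])² = 4.4 − (1.45)² = 2.2975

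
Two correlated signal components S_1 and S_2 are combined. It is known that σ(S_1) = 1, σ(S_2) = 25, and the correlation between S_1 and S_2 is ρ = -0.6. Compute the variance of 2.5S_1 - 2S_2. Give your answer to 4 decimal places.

2656.2500

Var(S_1) = (1)² = 1;  Var(S_2) = (25)² = 625
Cov(S_1,S_2) = ρ·σ(S_1)·σ(S_2) = -0.6·1·25 = -15
Var(2.5S_1 - 2S_2) = (2.5)²·Var(S_1) + (-2)²·Var(S_2) + 2·(2.5)·(-2)·Cov(S_1,S_2)
= 6.25·1 + 4·625 + -10·-15 = 2656.25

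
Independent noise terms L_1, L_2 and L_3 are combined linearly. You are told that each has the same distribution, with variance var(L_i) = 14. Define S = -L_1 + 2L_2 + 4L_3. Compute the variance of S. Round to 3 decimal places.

By independence, var(S) = (-1)²var(L_1) + (2)²var(L_2) + (4)²var(L_3)
= (-1)²·14 + (2)²·14 + (4)²·14 = 294

294.000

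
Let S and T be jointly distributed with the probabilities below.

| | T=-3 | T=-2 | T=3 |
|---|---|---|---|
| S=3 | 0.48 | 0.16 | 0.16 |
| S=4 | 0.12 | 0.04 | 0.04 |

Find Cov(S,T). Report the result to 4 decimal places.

0.0000

E[S] = 3.2,  E[T] = -1.6
E[ST] = -5.12
Cov(S,T) = E[ST] − E[S]E[T] = -5.12 − (3.2)(-1.6) = 0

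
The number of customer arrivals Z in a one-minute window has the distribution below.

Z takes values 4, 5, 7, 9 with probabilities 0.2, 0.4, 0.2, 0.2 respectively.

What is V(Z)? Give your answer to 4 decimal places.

E[Z] = (4)(0.2) + (5)(0.4) + (7)(0.2) + (9)(0.2) = 6
E[Z²] = (4)²(0.2) + (5)²(0.4) + (7)²(0.2) + (9)²(0.2) = 39.2
V(Z) = E[Z²] − (E[Z])² = 39.2 − (6)² = 3.2

3.2000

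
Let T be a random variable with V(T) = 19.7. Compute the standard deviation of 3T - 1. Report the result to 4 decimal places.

13.3154

V(3T - 1) = (3)²·19.7 = 177.3
SD(3T - 1) = √177.3 ≈ 13.3154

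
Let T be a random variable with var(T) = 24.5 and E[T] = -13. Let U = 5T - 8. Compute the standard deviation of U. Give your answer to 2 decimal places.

var(5T - 8) = (5)²·24.5 = 612.5
SD(U) = √612.5 ≈ 24.75

24.75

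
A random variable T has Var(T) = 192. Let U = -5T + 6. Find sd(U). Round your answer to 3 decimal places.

69.282

Var(-5T + 6) = (-5)²·192 = 4800
sd(U) = √4800 ≈ 69.282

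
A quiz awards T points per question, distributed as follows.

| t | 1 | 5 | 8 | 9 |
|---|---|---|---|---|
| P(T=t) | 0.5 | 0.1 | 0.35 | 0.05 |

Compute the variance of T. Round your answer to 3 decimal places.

11.388

E[T] = (1)(0.5) + (5)(0.1) + (8)(0.35) + (9)(0.05) = 4.25
E[T²] = (1)²(0.5) + (5)²(0.1) + (8)²(0.35) + (9)²(0.05) = 29.45
V(T) = E[T²] − (E[T])² = 29.45 − (4.25)² = 11.3875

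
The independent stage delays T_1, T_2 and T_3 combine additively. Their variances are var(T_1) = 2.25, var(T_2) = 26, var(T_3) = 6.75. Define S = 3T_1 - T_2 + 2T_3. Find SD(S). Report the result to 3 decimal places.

8.559

By independence, var(S) = (3)²var(T_1) + (-1)²var(T_2) + (2)²var(T_3)
= (3)²·2.25 + (-1)²·26 + (2)²·6.75 = 73.25
SD(S) = √73.25 ≈ 8.559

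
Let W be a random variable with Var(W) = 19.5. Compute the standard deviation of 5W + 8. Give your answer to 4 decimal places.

Var(5W + 8) = (5)²·19.5 = 487.5
σ(5W + 8) = √487.5 ≈ 22.0794

22.0794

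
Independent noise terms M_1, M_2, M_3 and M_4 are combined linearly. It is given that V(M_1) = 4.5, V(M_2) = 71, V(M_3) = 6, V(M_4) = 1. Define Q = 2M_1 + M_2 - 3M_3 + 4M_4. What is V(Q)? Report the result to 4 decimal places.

159.0000

By independence, V(Q) = (2)²V(M_1) + (1)²V(M_2) + (-3)²V(M_3) + (4)²V(M_4)
= (2)²·4.5 + (1)²·71 + (-3)²·6 + (4)²·1 = 159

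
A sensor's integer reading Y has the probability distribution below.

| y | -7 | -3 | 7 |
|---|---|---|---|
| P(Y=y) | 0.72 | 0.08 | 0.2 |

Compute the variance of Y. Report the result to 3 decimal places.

E[Y] = (-7)(0.72) + (-3)(0.08) + (7)(0.2) = -3.88
E[Y²] = (-7)²(0.72) + (-3)²(0.08) + (7)²(0.2) = 45.8
Var(Y) = E[Y²] − (E[Y])² = 45.8 − (-3.88)² = 30.7456

30.746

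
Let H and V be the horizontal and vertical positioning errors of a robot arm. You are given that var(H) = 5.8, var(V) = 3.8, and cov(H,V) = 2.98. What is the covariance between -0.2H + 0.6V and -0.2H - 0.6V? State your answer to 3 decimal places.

-1.136

cov(-0.2H + 0.6V, -0.2H - 0.6V) = (-0.2)(-0.2)var(H) + (0.6)(-0.6)var(V) + [(-0.2)(-0.6) + (0.6)(-0.2)]cov(H,V)
= 0.04·5.8 + -0.36·3.8 + 0·2.98 = -1.136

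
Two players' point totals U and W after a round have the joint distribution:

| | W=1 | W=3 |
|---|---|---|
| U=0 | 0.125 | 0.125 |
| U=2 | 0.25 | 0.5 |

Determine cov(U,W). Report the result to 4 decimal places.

0.1250

E[U] = 1.5,  E[W] = 2.25
E[UW] = 3.5
cov(U,W) = E[UW] − E[U]E[W] = 3.5 − (1.5)(2.25) = 0.125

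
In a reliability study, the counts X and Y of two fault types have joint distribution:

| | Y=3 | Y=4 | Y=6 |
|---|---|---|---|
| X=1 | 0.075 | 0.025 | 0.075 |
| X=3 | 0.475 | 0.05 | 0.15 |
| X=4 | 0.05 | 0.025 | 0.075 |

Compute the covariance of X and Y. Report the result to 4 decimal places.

E[X] = 2.8,  E[Y] = 4
E[XY] = 11.15
Cov(X,Y) = E[XY] − E[X]E[Y] = 11.15 − (2.8)(4) = -0.05

-0.0500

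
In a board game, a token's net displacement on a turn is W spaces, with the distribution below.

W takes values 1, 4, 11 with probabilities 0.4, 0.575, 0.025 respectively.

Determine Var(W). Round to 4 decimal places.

3.7744

E[W] = (1)(0.4) + (4)(0.575) + (11)(0.025) = 2.975
E[W²] = (1)²(0.4) + (4)²(0.575) + (11)²(0.025) = 12.625
Var(W) = E[W²] − (E[W])² = 12.625 − (2.975)² = 3.774375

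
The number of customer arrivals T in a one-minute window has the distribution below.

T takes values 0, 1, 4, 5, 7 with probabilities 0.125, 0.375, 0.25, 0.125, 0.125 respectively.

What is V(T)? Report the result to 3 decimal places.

5.359

E[T] = (0)(0.125) + (1)(0.375) + (4)(0.25) + (5)(0.125) + (7)(0.125) = 2.875
E[T²] = (0)²(0.125) + (1)²(0.375) + (4)²(0.25) + (5)²(0.125) + (7)²(0.125) = 13.625
V(T) = E[T²] − (E[T])² = 13.625 − (2.875)² = 5.359375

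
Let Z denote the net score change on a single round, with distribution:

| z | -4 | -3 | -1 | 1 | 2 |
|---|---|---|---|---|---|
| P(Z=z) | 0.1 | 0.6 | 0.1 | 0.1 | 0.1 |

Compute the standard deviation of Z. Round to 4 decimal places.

E[Z] = (-4)(0.1) + (-3)(0.6) + (-1)(0.1) + (1)(0.1) + (2)(0.1) = -2
E[Z²] = (-4)²(0.1) + (-3)²(0.6) + (-1)²(0.1) + (1)²(0.1) + (2)²(0.1) = 7.6
Var(Z) = E[Z²] − (E[Z])² = 7.6 − (-2)² = 3.6
SD(Z) = √3.6 ≈ 1.8974

1.8974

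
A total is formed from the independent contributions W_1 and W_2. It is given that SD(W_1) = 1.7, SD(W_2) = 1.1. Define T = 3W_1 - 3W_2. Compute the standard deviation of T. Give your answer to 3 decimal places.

6.075

Var(W_1) = 2.89, Var(W_2) = 1.21
By independence, Var(T) = (3)²Var(W_1) + (-3)²Var(W_2)
= (3)²·2.89 + (-3)²·1.21 = 36.9
SD(T) = √36.9 ≈ 6.075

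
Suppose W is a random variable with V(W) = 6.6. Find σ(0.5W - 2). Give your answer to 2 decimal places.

V(0.5W - 2) = (0.5)²·6.6 = 1.65
σ(0.5W - 2) = √1.65 ≈ 1.28

1.28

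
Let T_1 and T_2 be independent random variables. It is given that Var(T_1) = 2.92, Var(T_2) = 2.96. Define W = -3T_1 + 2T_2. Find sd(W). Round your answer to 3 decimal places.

By independence, Var(W) = (-3)²Var(T_1) + (2)²Var(T_2)
= (-3)²·2.92 + (2)²·2.96 = 38.12
sd(W) = √38.12 ≈ 6.174

6.174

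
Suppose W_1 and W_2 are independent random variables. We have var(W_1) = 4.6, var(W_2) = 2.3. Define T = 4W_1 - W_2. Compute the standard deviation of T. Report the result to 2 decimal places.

8.71

By independence, var(T) = (4)²var(W_1) + (-1)²var(W_2)
= (4)²·4.6 + (-1)²·2.3 = 75.9
SD(T) = √75.9 ≈ 8.71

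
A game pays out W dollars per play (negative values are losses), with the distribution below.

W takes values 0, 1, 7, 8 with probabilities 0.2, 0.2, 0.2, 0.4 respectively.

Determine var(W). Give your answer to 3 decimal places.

E[W] = (0)(0.2) + (1)(0.2) + (7)(0.2) + (8)(0.4) = 4.8
E[W²] = (0)²(0.2) + (1)²(0.2) + (7)²(0.2) + (8)²(0.4) = 35.6
var(W) = E[W²] − (E[W])² = 35.6 − (4.8)² = 12.56

12.560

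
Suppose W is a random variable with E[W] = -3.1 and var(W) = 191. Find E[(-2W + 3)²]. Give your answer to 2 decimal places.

848.64

E[-2W + 3] = -2·-3.1 + 3 = 9.2
var(-2W + 3) = (-2)²·191 = 764
E[(-2W + 3)²] = var((-2W + 3)) + (E[(-2W + 3)])² = 764 + (9.2)² = 848.64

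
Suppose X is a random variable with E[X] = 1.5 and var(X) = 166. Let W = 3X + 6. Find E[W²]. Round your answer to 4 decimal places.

1604.2500

E[3X + 6] = 3·1.5 + 6 = 10.5
var(3X + 6) = (3)²·166 = 1494
E[W²] = var(W) + (E[W])² = 1494 + (10.5)² = 1604.25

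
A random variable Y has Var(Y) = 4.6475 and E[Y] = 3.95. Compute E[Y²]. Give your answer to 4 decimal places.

E[Y²] = Var(Y) + (E[Y])² = 4.6475 + (3.95)² = 20.25

20.2500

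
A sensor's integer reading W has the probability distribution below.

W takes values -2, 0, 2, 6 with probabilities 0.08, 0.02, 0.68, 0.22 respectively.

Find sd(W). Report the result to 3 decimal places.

2.147

E[W] = (-2)(0.08) + (0)(0.02) + (2)(0.68) + (6)(0.22) = 2.52
E[W²] = (-2)²(0.08) + (0)²(0.02) + (2)²(0.68) + (6)²(0.22) = 10.96
V(W) = E[W²] − (E[W])² = 10.96 − (2.52)² = 4.6096
sd(W) = √4.6096 ≈ 2.147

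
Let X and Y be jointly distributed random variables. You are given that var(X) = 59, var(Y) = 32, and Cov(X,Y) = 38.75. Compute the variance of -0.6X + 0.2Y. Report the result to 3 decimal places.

var(-0.6X + 0.2Y) = (-0.6)²·var(X) + (0.2)²·var(Y) + 2·(-0.6)·(0.2)·Cov(X,Y)
= 0.36·59 + 0.04·32 + -0.24·38.75 = 13.22

13.220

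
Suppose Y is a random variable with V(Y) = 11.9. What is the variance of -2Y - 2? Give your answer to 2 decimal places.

V(-2Y - 2) = (-2)²·V(Y) = 4·11.9 = 47.6

47.60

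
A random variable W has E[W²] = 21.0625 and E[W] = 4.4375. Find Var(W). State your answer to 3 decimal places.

Var(W) = 21.0625 − (4.4375)² = 1.37109375

1.371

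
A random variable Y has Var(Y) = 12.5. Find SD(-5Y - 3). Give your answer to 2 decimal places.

Var(-5Y - 3) = (-5)²·12.5 = 312.5
SD(-5Y - 3) = √312.5 ≈ 17.68

17.68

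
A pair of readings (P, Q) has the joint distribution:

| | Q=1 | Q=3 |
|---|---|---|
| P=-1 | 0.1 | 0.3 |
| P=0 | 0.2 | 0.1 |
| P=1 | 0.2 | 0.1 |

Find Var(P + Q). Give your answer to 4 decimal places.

E[P] = -0.1,  E[Q] = 2,  E[PQ] = -0.5
Var(P) = 0.7 − (-0.1)² = 0.69;  Var(Q) = 5 − (2)² = 1
Cov(P,Q) = -0.5 − (-0.1)(2) = -0.3
Var(P + Q) = (1)²·0.69 + (1)²·1 + 2·(1)·(1)·-0.3 = 1.09

1.0900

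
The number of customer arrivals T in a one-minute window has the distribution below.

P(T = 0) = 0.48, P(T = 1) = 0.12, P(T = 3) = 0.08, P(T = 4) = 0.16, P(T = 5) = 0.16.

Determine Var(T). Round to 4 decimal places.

E[T] = (0)(0.48) + (1)(0.12) + (3)(0.08) + (4)(0.16) + (5)(0.16) = 1.8
E[T²] = (0)²(0.48) + (1)²(0.12) + (3)²(0.08) + (4)²(0.16) + (5)²(0.16) = 7.4
Var(T) = E[T²] − (E[T])² = 7.4 − (1.8)² = 4.16

4.1600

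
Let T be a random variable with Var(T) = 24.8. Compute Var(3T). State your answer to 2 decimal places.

Var(3T) = (3)²·Var(T) = 9·24.8 = 223.2

223.20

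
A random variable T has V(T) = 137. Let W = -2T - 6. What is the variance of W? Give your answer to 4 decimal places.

V(-2T - 6) = (-2)²·V(T) = 4·137 = 548

548.0000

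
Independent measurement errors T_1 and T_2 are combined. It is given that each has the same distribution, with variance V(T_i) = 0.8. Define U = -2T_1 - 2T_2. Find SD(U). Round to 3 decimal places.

By independence, V(U) = (-2)²V(T_1) + (-2)²V(T_2)
= (-2)²·0.8 + (-2)²·0.8 = 6.4
SD(U) = √6.4 ≈ 2.530

2.530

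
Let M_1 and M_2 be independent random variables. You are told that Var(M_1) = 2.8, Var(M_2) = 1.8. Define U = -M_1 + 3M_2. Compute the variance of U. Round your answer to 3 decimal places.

By independence, Var(U) = (-1)²Var(M_1) + (3)²Var(M_2)
= (-1)²·2.8 + (3)²·1.8 = 19

19.000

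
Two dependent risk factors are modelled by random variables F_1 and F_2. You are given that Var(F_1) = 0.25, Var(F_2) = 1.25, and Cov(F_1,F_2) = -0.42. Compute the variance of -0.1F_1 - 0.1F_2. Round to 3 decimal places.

0.007

Var(-0.1F_1 - 0.1F_2) = (-0.1)²·Var(F_1) + (-0.1)²·Var(F_2) + 2·(-0.1)·(-0.1)·Cov(F_1,F_2)
= 0.01·0.25 + 0.01·1.25 + 0.02·-0.42 = 0.0066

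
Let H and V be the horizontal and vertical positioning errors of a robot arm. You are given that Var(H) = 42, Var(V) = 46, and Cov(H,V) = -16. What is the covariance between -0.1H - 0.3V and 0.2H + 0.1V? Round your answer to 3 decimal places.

Cov(-0.1H - 0.3V, 0.2H + 0.1V) = (-0.1)(0.2)Var(H) + (-0.3)(0.1)Var(V) + [(-0.1)(0.1) + (-0.3)(0.2)]Cov(H,V)
= -0.02·42 + -0.03·46 + -0.07·-16 = -1.1

-1.100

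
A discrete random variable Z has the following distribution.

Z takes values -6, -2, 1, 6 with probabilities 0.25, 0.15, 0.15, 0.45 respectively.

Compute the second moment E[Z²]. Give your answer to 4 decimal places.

25.9500

E[Z²] = (-6)²(0.25) + (-2)²(0.15) + (1)²(0.15) + (6)²(0.45) = 25.95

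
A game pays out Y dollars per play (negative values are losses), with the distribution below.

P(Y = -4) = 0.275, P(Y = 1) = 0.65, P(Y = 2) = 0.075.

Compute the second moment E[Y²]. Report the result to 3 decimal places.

E[Y²] = (-4)²(0.275) + (1)²(0.65) + (2)²(0.075) = 5.35

5.350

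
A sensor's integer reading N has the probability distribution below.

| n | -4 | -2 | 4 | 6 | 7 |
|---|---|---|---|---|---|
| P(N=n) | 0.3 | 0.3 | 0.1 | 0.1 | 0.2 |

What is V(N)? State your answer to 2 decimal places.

20.64

E[N] = (-4)(0.3) + (-2)(0.3) + (4)(0.1) + (6)(0.1) + (7)(0.2) = 0.6
E[N²] = (-4)²(0.3) + (-2)²(0.3) + (4)²(0.1) + (6)²(0.1) + (7)²(0.2) = 21
V(N) = E[N²] − (E[N])² = 21 − (0.6)² = 20.64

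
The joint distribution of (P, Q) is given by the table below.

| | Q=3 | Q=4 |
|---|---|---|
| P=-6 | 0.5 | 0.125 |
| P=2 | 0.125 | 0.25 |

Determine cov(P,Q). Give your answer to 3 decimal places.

0.875

E[P] = -3,  E[Q] = 3.375
E[PQ] = -9.25
cov(P,Q) = E[PQ] − E[P]E[Q] = -9.25 − (-3)(3.375) = 0.875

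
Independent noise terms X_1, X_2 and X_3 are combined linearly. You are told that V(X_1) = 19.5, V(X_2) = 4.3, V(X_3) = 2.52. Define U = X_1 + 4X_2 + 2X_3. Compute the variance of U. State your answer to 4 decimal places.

By independence, V(U) = (1)²V(X_1) + (4)²V(X_2) + (2)²V(X_3)
= (1)²·19.5 + (4)²·4.3 + (2)²·2.52 = 98.38

98.3800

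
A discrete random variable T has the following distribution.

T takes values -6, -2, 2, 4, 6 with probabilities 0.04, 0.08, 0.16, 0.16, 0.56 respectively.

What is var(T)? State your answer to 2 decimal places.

9.75

E[T] = (-6)(0.04) + (-2)(0.08) + (2)(0.16) + (4)(0.16) + (6)(0.56) = 3.92
E[T²] = (-6)²(0.04) + (-2)²(0.08) + (2)²(0.16) + (4)²(0.16) + (6)²(0.56) = 25.12
var(T) = E[T²] − (E[T])² = 25.12 − (3.92)² = 9.7536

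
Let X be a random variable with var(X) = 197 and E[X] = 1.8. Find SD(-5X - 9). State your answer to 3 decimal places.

var(-5X - 9) = (-5)²·197 = 4925
SD(-5X - 9) = √4925 ≈ 70.178

70.178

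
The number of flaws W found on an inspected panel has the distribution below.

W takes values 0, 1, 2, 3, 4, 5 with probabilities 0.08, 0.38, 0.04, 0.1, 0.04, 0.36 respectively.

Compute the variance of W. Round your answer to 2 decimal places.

3.68

E[W] = (0)(0.08) + (1)(0.38) + (2)(0.04) + (3)(0.1) + (4)(0.04) + (5)(0.36) = 2.72
E[W²] = (0)²(0.08) + (1)²(0.38) + (2)²(0.04) + (3)²(0.1) + (4)²(0.04) + (5)²(0.36) = 11.08
var(W) = E[W²] − (E[W])² = 11.08 − (2.72)² = 3.6816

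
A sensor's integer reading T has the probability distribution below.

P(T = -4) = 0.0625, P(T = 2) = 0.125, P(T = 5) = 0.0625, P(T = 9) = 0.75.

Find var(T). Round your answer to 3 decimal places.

E[T] = (-4)(0.0625) + (2)(0.125) + (5)(0.0625) + (9)(0.75) = 7.0625
E[T²] = (-4)²(0.0625) + (2)²(0.125) + (5)²(0.0625) + (9)²(0.75) = 63.8125
var(T) = E[T²] − (E[T])² = 63.8125 − (7.0625)² = 13.93359375

13.934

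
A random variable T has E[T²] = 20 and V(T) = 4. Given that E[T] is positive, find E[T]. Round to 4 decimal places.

(E[T])² = E[T²] − V(T) = 20 − 4 = 16
E[T] = √16 = 4

4.0000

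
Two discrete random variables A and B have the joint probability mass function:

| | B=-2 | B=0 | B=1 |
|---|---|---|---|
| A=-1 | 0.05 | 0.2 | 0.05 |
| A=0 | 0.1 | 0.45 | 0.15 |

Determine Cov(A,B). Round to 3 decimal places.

E[A] = -0.3,  E[B] = -0.1
E[AB] = 0.05
Cov(A,B) = E[AB] − E[A]E[B] = 0.05 − (-0.3)(-0.1) = 0.02

0.020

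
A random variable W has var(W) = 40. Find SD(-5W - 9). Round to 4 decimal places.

var(-5W - 9) = (-5)²·40 = 1000
SD(-5W - 9) = √1000 ≈ 31.6228

31.6228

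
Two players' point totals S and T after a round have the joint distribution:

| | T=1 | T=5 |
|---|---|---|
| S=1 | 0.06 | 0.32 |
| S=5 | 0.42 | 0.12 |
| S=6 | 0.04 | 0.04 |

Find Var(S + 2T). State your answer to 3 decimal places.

E[S] = 3.56,  E[T] = 2.92,  E[ST] = 8.2
Var(S) = 16.76 − (3.56)² = 4.0864;  Var(T) = 12.52 − (2.92)² = 3.9936
cov(S,T) = 8.2 − (3.56)(2.92) = -2.1952
Var(S + 2T) = (1)²·4.0864 + (2)²·3.9936 + 2·(1)·(2)·-2.1952 = 11.28

11.280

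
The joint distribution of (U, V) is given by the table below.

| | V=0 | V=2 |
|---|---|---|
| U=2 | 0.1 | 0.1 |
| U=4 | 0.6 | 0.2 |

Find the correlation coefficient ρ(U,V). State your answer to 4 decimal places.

E[U] = 3.6,  E[V] = 0.6
E[UV] = 2
cov(U,V) = E[UV] − E[U]E[V] = 2 − (3.6)(0.6) = -0.16
Var(U) = 0.64,  Var(V) = 0.84
ρ = -0.16 / √(0.64·0.84) ≈ -0.2182

-0.2182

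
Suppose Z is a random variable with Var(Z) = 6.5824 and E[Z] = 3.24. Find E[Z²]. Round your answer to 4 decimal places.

17.0800

E[Z²] = Var(Z) + (E[Z])² = 6.5824 + (3.24)² = 17.08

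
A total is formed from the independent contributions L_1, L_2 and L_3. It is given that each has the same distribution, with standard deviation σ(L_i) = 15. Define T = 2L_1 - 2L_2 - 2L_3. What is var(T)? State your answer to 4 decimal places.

2700.0000

var(L_i) = (15)² = 225
By independence, var(T) = (2)²var(L_1) + (-2)²var(L_2) + (-2)²var(L_3)
= (2)²·225 + (-2)²·225 + (-2)²·225 = 2700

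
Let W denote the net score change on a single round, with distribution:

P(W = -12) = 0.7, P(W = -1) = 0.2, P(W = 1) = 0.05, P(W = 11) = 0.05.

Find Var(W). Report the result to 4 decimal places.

E[W] = (-12)(0.7) + (-1)(0.2) + (1)(0.05) + (11)(0.05) = -8
E[W²] = (-12)²(0.7) + (-1)²(0.2) + (1)²(0.05) + (11)²(0.05) = 107.1
Var(W) = E[W²] − (E[W])² = 107.1 − (-8)² = 43.1

43.1000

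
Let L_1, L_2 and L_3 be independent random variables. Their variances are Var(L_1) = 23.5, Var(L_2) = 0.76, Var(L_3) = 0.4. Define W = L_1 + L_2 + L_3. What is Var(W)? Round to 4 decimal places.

By independence, Var(W) = (1)²Var(L_1) + (1)²Var(L_2) + (1)²Var(L_3)
= (1)²·23.5 + (1)²·0.76 + (1)²·0.4 = 24.66

24.6600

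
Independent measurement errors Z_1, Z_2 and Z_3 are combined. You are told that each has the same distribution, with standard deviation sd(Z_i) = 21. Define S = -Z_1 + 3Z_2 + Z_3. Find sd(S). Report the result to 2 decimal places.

V(Z_i) = (21)² = 441
By independence, V(S) = (-1)²V(Z_1) + (3)²V(Z_2) + (1)²V(Z_3)
= (-1)²·441 + (3)²·441 + (1)²·441 = 4851
sd(S) = √4851 ≈ 69.65

69.65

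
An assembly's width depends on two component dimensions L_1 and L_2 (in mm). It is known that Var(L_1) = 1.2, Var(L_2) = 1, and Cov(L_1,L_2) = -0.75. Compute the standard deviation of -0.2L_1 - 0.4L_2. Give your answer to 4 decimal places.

0.2966

Var(-0.2L_1 - 0.4L_2) = (-0.2)²·Var(L_1) + (-0.4)²·Var(L_2) + 2·(-0.2)·(-0.4)·Cov(L_1,L_2)
= 0.04·1.2 + 0.16·1 + 0.16·-0.75 = 0.088
SD(-0.2L_1 - 0.4L_2) = √0.088 ≈ 0.2966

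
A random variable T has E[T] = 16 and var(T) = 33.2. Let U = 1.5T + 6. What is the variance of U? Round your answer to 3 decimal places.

var(1.5T + 6) = (1.5)²·var(T) = 2.25·33.2 = 74.7

74.700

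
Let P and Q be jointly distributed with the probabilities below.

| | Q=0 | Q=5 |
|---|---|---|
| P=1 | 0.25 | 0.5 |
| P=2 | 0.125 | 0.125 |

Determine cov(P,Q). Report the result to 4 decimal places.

-0.1563

E[P] = 1.25,  E[Q] = 3.125
E[PQ] = 3.75
cov(P,Q) = E[PQ] − E[P]E[Q] = 3.75 − (1.25)(3.125) = -0.15625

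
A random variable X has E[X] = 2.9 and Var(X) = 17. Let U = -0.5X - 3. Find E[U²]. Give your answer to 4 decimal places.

24.0525

E[-0.5X - 3] = -0.5·2.9 − 3 = -4.45
Var(-0.5X - 3) = (-0.5)²·17 = 4.25
E[U²] = Var(U) + (E[U])² = 4.25 + (-4.45)² = 24.0525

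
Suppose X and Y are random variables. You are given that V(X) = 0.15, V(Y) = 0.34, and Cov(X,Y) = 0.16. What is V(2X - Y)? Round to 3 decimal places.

0.300

V(2X - Y) = (2)²·V(X) + (-1)²·V(Y) + 2·(2)·(-1)·Cov(X,Y)
= 4·0.15 + 1·0.34 + -4·0.16 = 0.3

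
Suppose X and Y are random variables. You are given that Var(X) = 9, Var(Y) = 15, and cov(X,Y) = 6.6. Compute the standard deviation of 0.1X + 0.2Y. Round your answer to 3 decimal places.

0.977

Var(0.1X + 0.2Y) = (0.1)²·Var(X) + (0.2)²·Var(Y) + 2·(0.1)·(0.2)·cov(X,Y)
= 0.01·9 + 0.04·15 + 0.04·6.6 = 0.954
σ(0.1X + 0.2Y) = √0.954 ≈ 0.977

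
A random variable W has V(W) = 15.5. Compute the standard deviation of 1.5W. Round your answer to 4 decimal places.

5.9055

V(1.5W) = (1.5)²·15.5 = 34.875
sd(1.5W) = √34.875 ≈ 5.9055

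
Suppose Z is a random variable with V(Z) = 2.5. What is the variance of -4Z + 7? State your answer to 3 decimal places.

V(-4Z + 7) = (-4)²·V(Z) = 16·2.5 = 40

40.000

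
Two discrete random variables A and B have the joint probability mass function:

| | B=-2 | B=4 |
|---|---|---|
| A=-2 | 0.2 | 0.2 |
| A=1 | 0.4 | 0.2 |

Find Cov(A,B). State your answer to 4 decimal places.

E[A] = -0.2,  E[B] = 0.4
E[AB] = -0.8
Cov(A,B) = E[AB] − E[A]E[B] = -0.8 − (-0.2)(0.4) = -0.72

-0.7200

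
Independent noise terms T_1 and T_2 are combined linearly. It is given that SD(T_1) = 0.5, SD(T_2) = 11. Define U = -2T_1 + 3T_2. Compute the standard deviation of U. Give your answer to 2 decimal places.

Var(T_1) = 0.25, Var(T_2) = 121
By independence, Var(U) = (-2)²Var(T_1) + (3)²Var(T_2)
= (-2)²·0.25 + (3)²·121 = 1090
SD(U) = √1090 ≈ 33.02

33.02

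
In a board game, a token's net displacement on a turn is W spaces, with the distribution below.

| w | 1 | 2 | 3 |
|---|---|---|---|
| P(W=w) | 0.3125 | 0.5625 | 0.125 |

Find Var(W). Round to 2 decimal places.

E[W] = (1)(0.3125) + (2)(0.5625) + (3)(0.125) = 1.8125
E[W²] = (1)²(0.3125) + (2)²(0.5625) + (3)²(0.125) = 3.6875
Var(W) = E[W²] − (E[W])² = 3.6875 − (1.8125)² = 0.40234375

0.40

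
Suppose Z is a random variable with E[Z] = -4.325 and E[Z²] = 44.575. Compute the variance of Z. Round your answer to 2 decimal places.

25.87

V(Z) = 44.575 − (-4.325)² = 25.869375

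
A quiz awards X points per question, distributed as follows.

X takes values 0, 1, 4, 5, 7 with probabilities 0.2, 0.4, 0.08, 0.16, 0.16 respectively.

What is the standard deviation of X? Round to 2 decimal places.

2.56

E[X] = (0)(0.2) + (1)(0.4) + (4)(0.08) + (5)(0.16) + (7)(0.16) = 2.64
E[X²] = (0)²(0.2) + (1)²(0.4) + (4)²(0.08) + (5)²(0.16) + (7)²(0.16) = 13.52
V(X) = E[X²] − (E[X])² = 13.52 − (2.64)² = 6.5504
SD(X) = √6.5504 ≈ 2.56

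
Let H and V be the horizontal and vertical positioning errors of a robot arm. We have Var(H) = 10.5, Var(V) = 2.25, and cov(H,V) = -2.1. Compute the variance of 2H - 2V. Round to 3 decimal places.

67.800

Var(2H - 2V) = (2)²·Var(H) + (-2)²·Var(V) + 2·(2)·(-2)·cov(H,V)
= 4·10.5 + 4·2.25 + -8·-2.1 = 67.8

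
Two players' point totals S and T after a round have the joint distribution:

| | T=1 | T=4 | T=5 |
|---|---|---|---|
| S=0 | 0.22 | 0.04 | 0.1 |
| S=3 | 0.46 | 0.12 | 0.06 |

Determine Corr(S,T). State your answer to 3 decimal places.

-0.147

E[S] = 1.92,  E[T] = 2.12
E[ST] = 3.72
cov(S,T) = E[ST] − E[S]E[T] = 3.72 − (1.92)(2.12) = -0.3504
Var(S) = 2.0736,  Var(T) = 2.7456
ρ = -0.3504 / √(2.0736·2.7456) ≈ -0.147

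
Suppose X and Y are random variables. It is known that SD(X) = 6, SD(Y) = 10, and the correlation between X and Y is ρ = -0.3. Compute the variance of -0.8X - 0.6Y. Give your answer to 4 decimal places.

41.7600

var(X) = (6)² = 36;  var(Y) = (10)² = 100
cov(X,Y) = ρ·SD(X)·SD(Y) = -0.3·6·10 = -18
var(-0.8X - 0.6Y) = (-0.8)²·var(X) + (-0.6)²·var(Y) + 2·(-0.8)·(-0.6)·cov(X,Y)
= 0.64·36 + 0.36·100 + 0.96·-18 = 41.76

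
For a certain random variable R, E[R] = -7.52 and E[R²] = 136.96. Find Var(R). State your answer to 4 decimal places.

80.4096

Var(R) = 136.96 − (-7.52)² = 80.4096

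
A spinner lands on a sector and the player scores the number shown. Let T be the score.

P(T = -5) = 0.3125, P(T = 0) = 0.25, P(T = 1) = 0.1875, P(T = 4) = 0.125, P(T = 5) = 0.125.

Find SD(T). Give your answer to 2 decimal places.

3.61

E[T] = (-5)(0.3125) + (0)(0.25) + (1)(0.1875) + (4)(0.125) + (5)(0.125) = -0.25
E[T²] = (-5)²(0.3125) + (0)²(0.25) + (1)²(0.1875) + (4)²(0.125) + (5)²(0.125) = 13.125
Var(T) = E[T²] − (E[T])² = 13.125 − (-0.25)² = 13.0625
SD(T) = √13.0625 ≈ 3.61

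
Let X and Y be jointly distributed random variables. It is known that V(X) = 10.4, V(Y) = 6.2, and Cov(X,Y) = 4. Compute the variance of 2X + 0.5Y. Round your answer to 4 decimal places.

V(2X + 0.5Y) = (2)²·V(X) + (0.5)²·V(Y) + 2·(2)·(0.5)·Cov(X,Y)
= 4·10.4 + 0.25·6.2 + 2·4 = 51.15

51.1500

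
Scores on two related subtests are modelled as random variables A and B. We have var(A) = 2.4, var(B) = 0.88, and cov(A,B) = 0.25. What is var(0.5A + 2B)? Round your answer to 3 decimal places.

var(0.5A + 2B) = (0.5)²·var(A) + (2)²·var(B) + 2·(0.5)·(2)·cov(A,B)
= 0.25·2.4 + 4·0.88 + 2·0.25 = 4.62

4.620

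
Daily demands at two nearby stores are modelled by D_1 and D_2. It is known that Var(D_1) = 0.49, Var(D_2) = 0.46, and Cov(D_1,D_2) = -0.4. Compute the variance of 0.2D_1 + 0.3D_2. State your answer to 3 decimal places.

0.013

Var(0.2D_1 + 0.3D_2) = (0.2)²·Var(D_1) + (0.3)²·Var(D_2) + 2·(0.2)·(0.3)·Cov(D_1,D_2)
= 0.04·0.49 + 0.09·0.46 + 0.12·-0.4 = 0.013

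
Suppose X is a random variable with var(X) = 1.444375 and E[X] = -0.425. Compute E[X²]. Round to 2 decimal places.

E[X²] = var(X) + (E[X])² = 1.444375 + (-0.425)² = 1.625

1.63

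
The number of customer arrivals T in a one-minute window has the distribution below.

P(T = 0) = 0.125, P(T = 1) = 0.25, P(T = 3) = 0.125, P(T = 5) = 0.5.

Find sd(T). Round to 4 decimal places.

E[T] = (0)(0.125) + (1)(0.25) + (3)(0.125) + (5)(0.5) = 3.125
E[T²] = (0)²(0.125) + (1)²(0.25) + (3)²(0.125) + (5)²(0.5) = 13.875
var(T) = E[T²] − (E[T])² = 13.875 − (3.125)² = 4.109375
sd(T) = √4.109375 ≈ 2.0272

2.0272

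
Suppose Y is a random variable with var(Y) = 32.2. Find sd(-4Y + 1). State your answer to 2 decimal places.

22.70

var(-4Y + 1) = (-4)²·32.2 = 515.2
sd(-4Y + 1) = √515.2 ≈ 22.70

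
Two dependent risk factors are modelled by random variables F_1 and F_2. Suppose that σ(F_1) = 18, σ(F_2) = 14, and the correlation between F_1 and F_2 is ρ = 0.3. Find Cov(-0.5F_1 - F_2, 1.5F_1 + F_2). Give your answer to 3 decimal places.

V(F_1) = (18)² = 324;  V(F_2) = (14)² = 196
Cov(F_1,F_2) = ρ·σ(F_1)·σ(F_2) = 0.3·18·14 = 75.6
Cov(-0.5F_1 - F_2, 1.5F_1 + F_2) = (-0.5)(1.5)V(F_1) + (-1)(1)V(F_2) + [(-0.5)(1) + (-1)(1.5)]Cov(F_1,F_2)
= -0.75·324 + -1·196 + -2·75.6 = -590.2

-590.200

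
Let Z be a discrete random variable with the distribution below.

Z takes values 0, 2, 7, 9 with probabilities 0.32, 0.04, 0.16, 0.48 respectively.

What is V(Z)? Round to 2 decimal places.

16.41

E[Z] = (0)(0.32) + (2)(0.04) + (7)(0.16) + (9)(0.48) = 5.52
E[Z²] = (0)²(0.32) + (2)²(0.04) + (7)²(0.16) + (9)²(0.48) = 46.88
V(Z) = E[Z²] − (E[Z])² = 46.88 − (5.52)² = 16.4096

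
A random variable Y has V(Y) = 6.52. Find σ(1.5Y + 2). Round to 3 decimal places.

3.830

V(1.5Y + 2) = (1.5)²·6.52 = 14.67
σ(1.5Y + 2) = √14.67 ≈ 3.830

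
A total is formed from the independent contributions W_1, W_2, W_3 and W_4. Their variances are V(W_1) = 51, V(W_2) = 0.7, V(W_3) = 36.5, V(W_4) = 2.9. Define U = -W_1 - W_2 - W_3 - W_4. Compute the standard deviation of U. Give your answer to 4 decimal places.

By independence, V(U) = (-1)²V(W_1) + (-1)²V(W_2) + (-1)²V(W_3) + (-1)²V(W_4)
= (-1)²·51 + (-1)²·0.7 + (-1)²·36.5 + (-1)²·2.9 = 91.1
SD(U) = √91.1 ≈ 9.5446

9.5446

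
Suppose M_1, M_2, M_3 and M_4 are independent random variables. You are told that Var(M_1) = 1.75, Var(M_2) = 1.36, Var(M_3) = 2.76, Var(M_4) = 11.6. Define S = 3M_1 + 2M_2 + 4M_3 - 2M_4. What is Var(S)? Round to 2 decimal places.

By independence, Var(S) = (3)²Var(M_1) + (2)²Var(M_2) + (4)²Var(M_3) + (-2)²Var(M_4)
= (3)²·1.75 + (2)²·1.36 + (4)²·2.76 + (-2)²·11.6 = 111.75

111.75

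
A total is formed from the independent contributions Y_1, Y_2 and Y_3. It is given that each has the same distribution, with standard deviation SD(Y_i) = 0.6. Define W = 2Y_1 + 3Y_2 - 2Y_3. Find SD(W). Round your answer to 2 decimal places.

2.47

Var(Y_i) = (0.6)² = 0.36
By independence, Var(W) = (2)²Var(Y_1) + (3)²Var(Y_2) + (-2)²Var(Y_3)
= (2)²·0.36 + (3)²·0.36 + (-2)²·0.36 = 6.12
SD(W) = √6.12 ≈ 2.47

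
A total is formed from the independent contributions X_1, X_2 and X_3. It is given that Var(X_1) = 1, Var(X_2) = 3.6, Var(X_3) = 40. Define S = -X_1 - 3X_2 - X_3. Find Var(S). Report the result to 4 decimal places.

73.4000

By independence, Var(S) = (-1)²Var(X_1) + (-3)²Var(X_2) + (-1)²Var(X_3)
= (-1)²·1 + (-3)²·3.6 + (-1)²·40 = 73.4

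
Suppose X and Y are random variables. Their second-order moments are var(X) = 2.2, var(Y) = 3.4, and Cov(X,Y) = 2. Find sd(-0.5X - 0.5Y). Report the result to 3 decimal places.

1.549

var(-0.5X - 0.5Y) = (-0.5)²·var(X) + (-0.5)²·var(Y) + 2·(-0.5)·(-0.5)·Cov(X,Y)
= 0.25·2.2 + 0.25·3.4 + 0.5·2 = 2.4
sd(-0.5X - 0.5Y) = √2.4 ≈ 1.549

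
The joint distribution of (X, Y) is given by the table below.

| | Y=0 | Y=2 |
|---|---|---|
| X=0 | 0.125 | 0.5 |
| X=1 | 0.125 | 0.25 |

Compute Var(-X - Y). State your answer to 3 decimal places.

E[X] = 0.375,  E[Y] = 1.5,  E[XY] = 0.5
Var(X) = 0.375 − (0.375)² = 0.234375;  Var(Y) = 3 − (1.5)² = 0.75
Cov(X,Y) = 0.5 − (0.375)(1.5) = -0.0625
Var(-X - Y) = (-1)²·0.234375 + (-1)²·0.75 + 2·(-1)·(-1)·-0.0625 = 0.859375

0.859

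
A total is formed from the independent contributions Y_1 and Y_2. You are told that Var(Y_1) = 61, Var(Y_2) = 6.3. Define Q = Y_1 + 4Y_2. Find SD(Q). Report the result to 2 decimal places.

12.72

By independence, Var(Q) = (1)²Var(Y_1) + (4)²Var(Y_2)
= (1)²·61 + (4)²·6.3 = 161.8
SD(Q) = √161.8 ≈ 12.72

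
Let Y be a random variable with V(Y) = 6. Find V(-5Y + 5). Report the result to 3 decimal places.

V(-5Y + 5) = (-5)²·V(Y) = 25·6 = 150

150.000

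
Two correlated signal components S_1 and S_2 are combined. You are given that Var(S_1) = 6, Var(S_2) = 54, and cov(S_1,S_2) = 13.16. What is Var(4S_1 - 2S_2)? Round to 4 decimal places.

101.4400

Var(4S_1 - 2S_2) = (4)²·Var(S_1) + (-2)²·Var(S_2) + 2·(4)·(-2)·cov(S_1,S_2)
= 16·6 + 4·54 + -16·13.16 = 101.44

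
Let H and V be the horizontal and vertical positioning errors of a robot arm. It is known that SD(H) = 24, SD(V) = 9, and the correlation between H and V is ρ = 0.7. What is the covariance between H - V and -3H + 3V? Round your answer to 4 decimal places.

-1063.8000

var(H) = (24)² = 576;  var(V) = (9)² = 81
cov(H,V) = ρ·SD(H)·SD(V) = 0.7·24·9 = 151.2
cov(H - V, -3H + 3V) = (1)(-3)var(H) + (-1)(3)var(V) + [(1)(3) + (-1)(-3)]cov(H,V)
= -3·576 + -3·81 + 6·151.2 = -1063.8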